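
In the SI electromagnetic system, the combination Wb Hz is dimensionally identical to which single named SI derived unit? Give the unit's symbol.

Wb = V·s (flux: a volt is a weber per second),
    = kg·m²·s⁻²·A⁻¹.
Hz = 1/s = s⁻¹ (frequency is cycles per second).
Combining: Wb·Hz = (kg·m²·s⁻²·A⁻¹) · s⁻¹ = kg·m²·s⁻³·A⁻¹.
kg·m²·s⁻³·A⁻¹ is the base-SI form of the volt.

V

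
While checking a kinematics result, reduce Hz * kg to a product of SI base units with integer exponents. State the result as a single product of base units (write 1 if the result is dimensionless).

Hz = 1/s = s⁻¹ (frequency is cycles per second).
Combining: Hz·kg = s⁻¹ · kg = kg·s⁻¹.

kg·s⁻¹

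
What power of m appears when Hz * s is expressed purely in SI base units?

0

Hz = 1/s = s⁻¹ (frequency is cycles per second).
Combining: Hz·s = s⁻¹ · s = 1.
The exponent of m is 0.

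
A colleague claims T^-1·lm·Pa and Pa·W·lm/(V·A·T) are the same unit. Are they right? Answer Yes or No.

Left side:
  T = Wb/m² (flux density = flux per area),
      = kg·s⁻²·A⁻¹.
  So T⁻¹ = kg⁻¹·s²·A.
  lm = cd·sr = cd (luminous flux; sr is dimensionless).
  Pa = N/m² (pressure = force per area),
      = kg·m⁻¹·s⁻².
  Combining: T⁻¹·lm·Pa = (kg⁻¹·s²·A) · cd · (kg·m⁻¹·s⁻²) = m⁻¹·A·cd.
Right side:
  V = W/A (potential = power per current),
      = kg·m²·s⁻³·A⁻¹.
  So V⁻¹ = kg⁻¹·m⁻²·s³·A.
  Pa = N/m² (pressure = force per area),
      = kg·m⁻¹·s⁻².
  W = J/s (power = energy per time),
      = kg·m²·s⁻³.
  T = Wb/m² (flux density = flux per area),
      = kg·s⁻²·A⁻¹.
  So T⁻¹ = kg⁻¹·s²·A.
  lm = cd·sr = cd (luminous flux; sr is dimensionless).
  Combining: V⁻¹·A⁻¹·Pa·W·T⁻¹·lm = (kg⁻¹·m⁻²·s³·A) · A⁻¹ · (kg·m⁻¹·s⁻²) · (kg·m²·s⁻³) · (kg⁻¹·s²·A) · cd = m⁻¹·A·cd.
Both reduce to m⁻¹·A·cd.

Yes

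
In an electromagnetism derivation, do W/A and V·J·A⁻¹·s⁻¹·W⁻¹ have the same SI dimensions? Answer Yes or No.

Left side:
  W = J/s (power = energy per time),
      = kg·m²·s⁻³.
  Combining: A⁻¹·W = A⁻¹ · (kg·m²·s⁻³) = kg·m²·s⁻³·A⁻¹.
Right side:
  V = kg·m²·s⁻³·A⁻¹.
  J = kg·m²·s⁻².
  W = kg·m²·s⁻³.
  So W⁻¹ = kg⁻¹·m⁻²·s³.
  Combining: V·J·A⁻¹·s⁻¹·W⁻¹ = (kg·m²·s⁻³·A⁻¹) · (kg·m²·s⁻²) · A⁻¹ · s⁻¹ · (kg⁻¹·m⁻²·s³) = kg·m²·s⁻³·A⁻².
Left is kg·m²·s⁻³·A⁻¹; right is kg·m²·s⁻³·A⁻² — different.

No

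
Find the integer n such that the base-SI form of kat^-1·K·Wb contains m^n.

2

kat = s⁻¹·mol.
So kat⁻¹ = s·mol⁻¹.
Wb = kg·m²·s⁻²·A⁻¹.
Combining: kat⁻¹·K·Wb = (s·mol⁻¹) · K · (kg·m²·s⁻²·A⁻¹) = kg·m²·s⁻¹·A⁻¹·K·mol⁻¹.
The exponent of m is 2.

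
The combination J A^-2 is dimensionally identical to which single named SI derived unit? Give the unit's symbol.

H

J = N·m (work = force × distance),
    = kg·m²·s⁻².
Combining: J·A⁻² = (kg·m²·s⁻²) · A⁻² = kg·m²·s⁻²·A⁻².
kg·m²·s⁻²·A⁻² is the base-SI form of the henry.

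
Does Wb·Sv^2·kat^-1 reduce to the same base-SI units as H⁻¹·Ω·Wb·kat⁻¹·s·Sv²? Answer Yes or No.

Left side:
  Wb = V·s (flux: a volt is a weber per second),
      = kg·m²·s⁻²·A⁻¹.
  Sv = J/kg (equivalent dose = energy per mass),
      = m²·s⁻².
  So Sv² = m⁴·s⁻⁴.
  kat = mol/s = s⁻¹·mol (catalytic activity).
  So kat⁻¹ = s·mol⁻¹.
  Combining: Wb·Sv²·kat⁻¹ = (kg·m²·s⁻²·A⁻¹) · (m⁴·s⁻⁴) · (s·mol⁻¹) = kg·m⁶·s⁻⁵·A⁻¹·mol⁻¹.
Right side:
  H = Wb/A (inductance = flux per current),
      = kg·m²·s⁻²·A⁻².
  So H⁻¹ = kg⁻¹·m⁻²·s²·A².
  Ω = V/A (resistance = voltage per current),
      = kg·m²·s⁻³·A⁻².
  Wb = V·s (flux: a volt is a weber per second),
      = kg·m²·s⁻²·A⁻¹.
  kat = mol/s = s⁻¹·mol (catalytic activity).
  So kat⁻¹ = s·mol⁻¹.
  Sv = J/kg (equivalent dose = energy per mass),
      = m²·s⁻².
  So Sv² = m⁴·s⁻⁴.
  Combining: H⁻¹·Ω·Wb·kat⁻¹·s·Sv² = (kg⁻¹·m⁻²·s²·A²) · (kg·m²·s⁻³·A⁻²) · (kg·m²·s⁻²·A⁻¹) · (s·mol⁻¹) · s · (m⁴·s⁻⁴) = kg·m⁶·s⁻⁵·A⁻¹·mol⁻¹.
Both reduce to kg·m⁶·s⁻⁵·A⁻¹·mol⁻¹.

Yes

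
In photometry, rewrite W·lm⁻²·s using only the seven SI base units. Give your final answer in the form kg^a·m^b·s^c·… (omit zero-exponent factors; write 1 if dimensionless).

kg·m²·s⁻²·cd⁻²

W = J/s (power = energy per time),
    = kg·m²·s⁻³.
lm = cd·sr = cd (luminous flux; sr is dimensionless).
So lm⁻² = cd⁻².
Combining: W·lm⁻²·s = (kg·m²·s⁻³) · cd⁻² · s = kg·m²·s⁻²·cd⁻².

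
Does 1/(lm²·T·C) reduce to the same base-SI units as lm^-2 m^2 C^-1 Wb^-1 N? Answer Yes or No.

Left side:
  lm = cd·sr = cd (luminous flux; sr is dimensionless).
  So lm⁻² = cd⁻².
  T = Wb/m² (flux density = flux per area),
      = kg·s⁻²·A⁻¹.
  So T⁻¹ = kg⁻¹·s²·A.
  C = A·s = s·A (charge = current × time).
  So C⁻¹ = s⁻¹·A⁻¹.
  Combining: lm⁻²·T⁻¹·C⁻¹ = cd⁻² · (kg⁻¹·s²·A) · (s⁻¹·A⁻¹) = kg⁻¹·s·cd⁻².
Right side:
  lm = cd·sr = cd (luminous flux; sr is dimensionless).
  So lm⁻² = cd⁻².
  C = A·s = s·A (charge = current × time).
  So C⁻¹ = s⁻¹·A⁻¹.
  Wb = V·s (flux: a volt is a weber per second),
      = kg·m²·s⁻²·A⁻¹.
  So Wb⁻¹ = kg⁻¹·m⁻²·s²·A.
  N = kg·m/s² = kg·m·s⁻² (force = mass × acceleration).
  Combining: lm⁻²·m²·C⁻¹·Wb⁻¹·N = cd⁻² · m² · (s⁻¹·A⁻¹) · (kg⁻¹·m⁻²·s²·A) · (kg·m·s⁻²) = m·s⁻¹·cd⁻².
Left is kg⁻¹·s·cd⁻²; right is m·s⁻¹·cd⁻² — different.

No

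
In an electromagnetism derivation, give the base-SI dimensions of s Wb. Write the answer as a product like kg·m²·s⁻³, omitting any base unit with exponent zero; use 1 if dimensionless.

Wb = V·s (flux: a volt is a weber per second),
    = kg·m²·s⁻²·A⁻¹.
Combining: s·Wb = s · (kg·m²·s⁻²·A⁻¹) = kg·m²·s⁻¹·A⁻¹.

kg·m²·s⁻¹·A⁻¹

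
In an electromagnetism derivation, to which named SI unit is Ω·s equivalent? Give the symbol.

H

Ω = kg·m²·s⁻³·A⁻².
Combining: Ω·s = (kg·m²·s⁻³·A⁻²) · s = kg·m²·s⁻²·A⁻².
kg·m²·s⁻²·A⁻² is the base-SI form of the henry.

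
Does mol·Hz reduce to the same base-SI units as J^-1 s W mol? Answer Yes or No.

No

Left side:
  Hz = 1/s = s⁻¹ (frequency is cycles per second).
  Combining: mol·Hz = mol · s⁻¹ = s⁻¹·mol.
Right side:
  J = kg·m²·s⁻².
  So J⁻¹ = kg⁻¹·m⁻²·s².
  W = kg·m²·s⁻³.
  Combining: J⁻¹·s·W·mol = (kg⁻¹·m⁻²·s²) · s · (kg·m²·s⁻³) · mol = mol.
Left is s⁻¹·mol; right is mol — different.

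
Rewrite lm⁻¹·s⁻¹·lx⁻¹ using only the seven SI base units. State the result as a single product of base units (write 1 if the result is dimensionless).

lm = cd.
So lm⁻¹ = cd⁻¹.
lx = m⁻²·cd.
So lx⁻¹ = m²·cd⁻¹.
Combining: lm⁻¹·s⁻¹·lx⁻¹ = cd⁻¹ · s⁻¹ · (m²·cd⁻¹) = m²·s⁻¹·cd⁻².

m²·s⁻¹·cd⁻²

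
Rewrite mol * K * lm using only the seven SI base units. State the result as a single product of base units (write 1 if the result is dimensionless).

lm = cd·sr = cd (luminous flux; sr is dimensionless).
Combining: mol·K·lm = mol · K · cd = K·mol·cd.

K·mol·cd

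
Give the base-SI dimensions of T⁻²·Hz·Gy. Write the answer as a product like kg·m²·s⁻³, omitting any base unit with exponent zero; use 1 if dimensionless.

T = Wb/m² (flux density = flux per area),
    = kg·s⁻²·A⁻¹.
So T⁻² = kg⁻²·s⁴·A².
Hz = 1/s = s⁻¹ (frequency is cycles per second).
Gy = J/kg (absorbed dose = energy per mass),
    = m²·s⁻².
Combining: T⁻²·Hz·Gy = (kg⁻²·s⁴·A²) · s⁻¹ · (m²·s⁻²) = kg⁻²·m²·s·A².

kg⁻²·m²·s·A²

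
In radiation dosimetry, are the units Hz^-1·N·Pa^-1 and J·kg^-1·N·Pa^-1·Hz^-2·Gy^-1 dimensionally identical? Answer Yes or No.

Left side:
  Hz = s⁻¹.
  So Hz⁻¹ = s.
  N = kg·m·s⁻².
  Pa = kg·m⁻¹·s⁻².
  So Pa⁻¹ = kg⁻¹·m·s².
  Combining: Hz⁻¹·N·Pa⁻¹ = s · (kg·m·s⁻²) · (kg⁻¹·m·s²) = m²·s.
Right side:
  J = kg·m²·s⁻².
  N = kg·m·s⁻².
  Pa = kg·m⁻¹·s⁻².
  So Pa⁻¹ = kg⁻¹·m·s².
  Hz = s⁻¹.
  So Hz⁻² = s².
  Gy = m²·s⁻².
  So Gy⁻¹ = m⁻²·s².
  Combining: J·kg⁻¹·N·Pa⁻¹·Hz⁻²·Gy⁻¹ = (kg·m²·s⁻²) · kg⁻¹ · (kg·m·s⁻²) · (kg⁻¹·m·s²) · s² · (m⁻²·s²) = m²·s².
Left is m²·s; right is m²·s² — different.

No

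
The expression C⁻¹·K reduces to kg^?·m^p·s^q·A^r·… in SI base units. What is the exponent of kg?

0

C = s·A.
So C⁻¹ = s⁻¹·A⁻¹.
Combining: C⁻¹·K = (s⁻¹·A⁻¹) · K = s⁻¹·A⁻¹·K.
The exponent of kg is 0.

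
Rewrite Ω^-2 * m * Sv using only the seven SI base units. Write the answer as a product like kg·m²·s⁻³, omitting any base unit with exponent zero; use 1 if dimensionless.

Ω = kg·m²·s⁻³·A⁻².
So Ω⁻² = kg⁻²·m⁻⁴·s⁶·A⁴.
Sv = m²·s⁻².
Combining: Ω⁻²·m·Sv = (kg⁻²·m⁻⁴·s⁶·A⁴) · m · (m²·s⁻²) = kg⁻²·m⁻¹·s⁴·A⁴.

kg⁻²·m⁻¹·s⁴·A⁴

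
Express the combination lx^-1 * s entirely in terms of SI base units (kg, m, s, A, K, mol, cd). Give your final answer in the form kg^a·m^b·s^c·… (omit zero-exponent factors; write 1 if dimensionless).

m²·s·cd⁻¹

lx = m⁻²·cd.
So lx⁻¹ = m²·cd⁻¹.
Combining: lx⁻¹·s = (m²·cd⁻¹) · s = m²·s·cd⁻¹.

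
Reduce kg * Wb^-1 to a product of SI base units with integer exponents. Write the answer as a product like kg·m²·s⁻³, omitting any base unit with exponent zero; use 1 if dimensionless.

Wb = V·s (flux: a volt is a weber per second),
    = kg·m²·s⁻²·A⁻¹.
So Wb⁻¹ = kg⁻¹·m⁻²·s²·A.
Combining: kg·Wb⁻¹ = kg · (kg⁻¹·m⁻²·s²·A) = m⁻²·s²·A.

m⁻²·s²·A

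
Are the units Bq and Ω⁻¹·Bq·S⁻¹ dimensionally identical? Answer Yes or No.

Yes

Left side:
  Bq = 1/s = s⁻¹ (activity is decays per second).
Right side:
  Ω = V/A (resistance = voltage per current),
      = kg·m²·s⁻³·A⁻².
  So Ω⁻¹ = kg⁻¹·m⁻²·s³·A².
  Bq = 1/s = s⁻¹ (activity is decays per second).
  S = 1/Ω (conductance is reciprocal resistance),
      = kg⁻¹·m⁻²·s³·A².
  So S⁻¹ = kg·m²·s⁻³·A⁻².
  Combining: Ω⁻¹·Bq·S⁻¹ = (kg⁻¹·m⁻²·s³·A²) · s⁻¹ · (kg·m²·s⁻³·A⁻²) = s⁻¹.
Both reduce to s⁻¹.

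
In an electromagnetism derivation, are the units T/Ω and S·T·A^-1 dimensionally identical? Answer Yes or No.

Left side:
  Ω = kg·m²·s⁻³·A⁻².
  So Ω⁻¹ = kg⁻¹·m⁻²·s³·A².
  T = kg·s⁻²·A⁻¹.
  Combining: Ω⁻¹·T = (kg⁻¹·m⁻²·s³·A²) · (kg·s⁻²·A⁻¹) = m⁻²·s·A.
Right side:
  S = kg⁻¹·m⁻²·s³·A².
  T = kg·s⁻²·A⁻¹.
  Combining: S·T·A⁻¹ = (kg⁻¹·m⁻²·s³·A²) · (kg·s⁻²·A⁻¹) · A⁻¹ = m⁻²·s.
Left is m⁻²·s·A; right is m⁻²·s — different.

No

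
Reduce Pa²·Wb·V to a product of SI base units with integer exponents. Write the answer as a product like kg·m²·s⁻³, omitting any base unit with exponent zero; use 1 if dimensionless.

kg⁴·m²·s⁻⁹·A⁻²

Pa = N/m² (pressure = force per area),
    = kg·m⁻¹·s⁻².
So Pa² = kg²·m⁻²·s⁻⁴.
Wb = V·s (flux: a volt is a weber per second),
    = kg·m²·s⁻²·A⁻¹.
V = W/A (potential = power per current),
    = kg·m²·s⁻³·A⁻¹.
Combining: Pa²·Wb·V = (kg²·m⁻²·s⁻⁴) · (kg·m²·s⁻²·A⁻¹) · (kg·m²·s⁻³·A⁻¹) = kg⁴·m²·s⁻⁹·A⁻².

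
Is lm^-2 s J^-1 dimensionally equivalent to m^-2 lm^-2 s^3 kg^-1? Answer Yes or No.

Yes

Left side:
  lm = cd.
  So lm⁻² = cd⁻².
  J = kg·m²·s⁻².
  So J⁻¹ = kg⁻¹·m⁻²·s².
  Combining: lm⁻²·s·J⁻¹ = cd⁻² · s · (kg⁻¹·m⁻²·s²) = kg⁻¹·m⁻²·s³·cd⁻².
Right side:
  lm = cd·sr = cd (luminous flux; sr is dimensionless).
  So lm⁻² = cd⁻².
  Combining: m⁻²·lm⁻²·s³·kg⁻¹ = m⁻² · cd⁻² · s³ · kg⁻¹ = kg⁻¹·m⁻²·s³·cd⁻².
Both reduce to kg⁻¹·m⁻²·s³·cd⁻².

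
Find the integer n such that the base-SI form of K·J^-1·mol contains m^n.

-2

J = N·m (work = force × distance),
    = kg·m²·s⁻².
So J⁻¹ = kg⁻¹·m⁻²·s².
Combining: K·J⁻¹·mol = K · (kg⁻¹·m⁻²·s²) · mol = kg⁻¹·m⁻²·s²·K·mol.
The exponent of m is -2.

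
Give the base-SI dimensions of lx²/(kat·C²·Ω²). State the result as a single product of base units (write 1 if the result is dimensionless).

kat = s⁻¹·mol.
So kat⁻¹ = s·mol⁻¹.
C = s·A.
So C⁻² = s⁻²·A⁻².
Ω = kg·m²·s⁻³·A⁻².
So Ω⁻² = kg⁻²·m⁻⁴·s⁶·A⁴.
lx = m⁻²·cd.
So lx² = m⁻⁴·cd².
Combining: kat⁻¹·C⁻²·Ω⁻²·lx² = (s·mol⁻¹) · (s⁻²·A⁻²) · (kg⁻²·m⁻⁴·s⁶·A⁴) · (m⁻⁴·cd²) = kg⁻²·m⁻⁸·s⁵·A²·mol⁻¹·cd².

kg⁻²·m⁻⁸·s⁵·A²·mol⁻¹·cd²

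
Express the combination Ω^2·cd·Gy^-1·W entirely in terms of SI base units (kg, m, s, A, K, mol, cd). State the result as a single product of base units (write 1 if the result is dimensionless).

kg³·m⁴·s⁻⁷·A⁻⁴·cd

Ω = kg·m²·s⁻³·A⁻².
So Ω² = kg²·m⁴·s⁻⁶·A⁻⁴.
Gy = m²·s⁻².
So Gy⁻¹ = m⁻²·s².
W = kg·m²·s⁻³.
Combining: Ω²·cd·Gy⁻¹·W = (kg²·m⁴·s⁻⁶·A⁻⁴) · cd · (m⁻²·s²) · (kg·m²·s⁻³) = kg³·m⁴·s⁻⁷·A⁻⁴·cd.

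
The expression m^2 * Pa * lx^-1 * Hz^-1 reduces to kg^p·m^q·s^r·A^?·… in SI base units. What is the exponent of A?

0

Pa = N/m² (pressure = force per area),
    = kg·m⁻¹·s⁻².
lx = lm/m² (illuminance = luminous flux per area),
    = m⁻²·cd.
So lx⁻¹ = m²·cd⁻¹.
Hz = 1/s = s⁻¹ (frequency is cycles per second).
So Hz⁻¹ = s.
Combining: m²·Pa·lx⁻¹·Hz⁻¹ = m² · (kg·m⁻¹·s⁻²) · (m²·cd⁻¹) · s = kg·m³·s⁻¹·cd⁻¹.
The exponent of A is 0.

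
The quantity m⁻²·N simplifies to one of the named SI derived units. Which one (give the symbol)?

Pa

N = kg·m/s² = kg·m·s⁻² (force = mass × acceleration).
Combining: m⁻²·N = m⁻² · (kg·m·s⁻²) = kg·m⁻¹·s⁻².
kg·m⁻¹·s⁻² is the base-SI form of the pascal.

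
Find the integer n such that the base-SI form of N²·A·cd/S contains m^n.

N = kg·m·s⁻².
So N² = kg²·m²·s⁻⁴.
S = kg⁻¹·m⁻²·s³·A².
So S⁻¹ = kg·m²·s⁻³·A⁻².
Combining: N²·A·cd·S⁻¹ = (kg²·m²·s⁻⁴) · A · cd · (kg·m²·s⁻³·A⁻²) = kg³·m⁴·s⁻⁷·A⁻¹·cd.
The exponent of m is 4.

4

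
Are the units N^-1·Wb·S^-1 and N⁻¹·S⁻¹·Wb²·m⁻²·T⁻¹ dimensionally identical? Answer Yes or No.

Yes

Left side:
  N = kg·m/s² = kg·m·s⁻² (force = mass × acceleration).
  So N⁻¹ = kg⁻¹·m⁻¹·s².
  Wb = V·s (flux: a volt is a weber per second),
      = kg·m²·s⁻²·A⁻¹.
  S = 1/Ω (conductance is reciprocal resistance),
      = kg⁻¹·m⁻²·s³·A².
  So S⁻¹ = kg·m²·s⁻³·A⁻².
  Combining: N⁻¹·Wb·S⁻¹ = (kg⁻¹·m⁻¹·s²) · (kg·m²·s⁻²·A⁻¹) · (kg·m²·s⁻³·A⁻²) = kg·m³·s⁻³·A⁻³.
Right side:
  N = kg·m·s⁻².
  So N⁻¹ = kg⁻¹·m⁻¹·s².
  S = kg⁻¹·m⁻²·s³·A².
  So S⁻¹ = kg·m²·s⁻³·A⁻².
  Wb = kg·m²·s⁻²·A⁻¹.
  So Wb² = kg²·m⁴·s⁻⁴·A⁻².
  T = kg·s⁻²·A⁻¹.
  So T⁻¹ = kg⁻¹·s²·A.
  Combining: N⁻¹·S⁻¹·Wb²·m⁻²·T⁻¹ = (kg⁻¹·m⁻¹·s²) · (kg·m²·s⁻³·A⁻²) · (kg²·m⁴·s⁻⁴·A⁻²) · m⁻² · (kg⁻¹·s²·A) = kg·m³·s⁻³·A⁻³.
Both reduce to kg·m³·s⁻³·A⁻³.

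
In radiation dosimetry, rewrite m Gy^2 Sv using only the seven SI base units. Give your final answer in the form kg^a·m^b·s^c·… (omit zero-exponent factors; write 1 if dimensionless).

m⁷·s⁻⁶

Gy = m²·s⁻².
So Gy² = m⁴·s⁻⁴.
Sv = m²·s⁻².
Combining: m·Gy²·Sv = m · (m⁴·s⁻⁴) · (m²·s⁻²) = m⁷·s⁻⁶.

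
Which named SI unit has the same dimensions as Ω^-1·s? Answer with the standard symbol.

Ω = V/A (resistance = voltage per current),
    = kg·m²·s⁻³·A⁻².
So Ω⁻¹ = kg⁻¹·m⁻²·s³·A².
Combining: Ω⁻¹·s = (kg⁻¹·m⁻²·s³·A²) · s = kg⁻¹·m⁻²·s⁴·A².
kg⁻¹·m⁻²·s⁴·A² is the base-SI form of the farad.

F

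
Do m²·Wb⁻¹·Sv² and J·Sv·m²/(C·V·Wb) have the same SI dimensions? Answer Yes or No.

No

Left side:
  Wb = kg·m²·s⁻²·A⁻¹.
  So Wb⁻¹ = kg⁻¹·m⁻²·s²·A.
  Sv = m²·s⁻².
  So Sv² = m⁴·s⁻⁴.
  Combining: m²·Wb⁻¹·Sv² = m² · (kg⁻¹·m⁻²·s²·A) · (m⁴·s⁻⁴) = kg⁻¹·m⁴·s⁻²·A.
Right side:
  C = s·A.
  So C⁻¹ = s⁻¹·A⁻¹.
  J = kg·m²·s⁻².
  V = kg·m²·s⁻³·A⁻¹.
  So V⁻¹ = kg⁻¹·m⁻²·s³·A.
  Wb = kg·m²·s⁻²·A⁻¹.
  So Wb⁻¹ = kg⁻¹·m⁻²·s²·A.
  Sv = m²·s⁻².
  Combining: C⁻¹·J·V⁻¹·Wb⁻¹·Sv·m² = (s⁻¹·A⁻¹) · (kg·m²·s⁻²) · (kg⁻¹·m⁻²·s³·A) · (kg⁻¹·m⁻²·s²·A) · (m²·s⁻²) · m² = kg⁻¹·m²·A.
Left is kg⁻¹·m⁴·s⁻²·A; right is kg⁻¹·m²·A — different.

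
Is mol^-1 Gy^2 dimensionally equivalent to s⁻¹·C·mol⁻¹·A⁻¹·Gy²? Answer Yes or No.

Yes

Left side:
  Gy = J/kg (absorbed dose = energy per mass),
      = m²·s⁻².
  So Gy² = m⁴·s⁻⁴.
  Combining: mol⁻¹·Gy² = mol⁻¹ · (m⁴·s⁻⁴) = m⁴·s⁻⁴·mol⁻¹.
Right side:
  C = A·s = s·A (charge = current × time).
  Gy = J/kg (absorbed dose = energy per mass),
      = m²·s⁻².
  So Gy² = m⁴·s⁻⁴.
  Combining: s⁻¹·C·mol⁻¹·A⁻¹·Gy² = s⁻¹ · (s·A) · mol⁻¹ · A⁻¹ · (m⁴·s⁻⁴) = m⁴·s⁻⁴·mol⁻¹.
Both reduce to m⁴·s⁻⁴·mol⁻¹.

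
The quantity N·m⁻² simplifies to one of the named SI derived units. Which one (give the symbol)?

Pa

N = kg·m/s² = kg·m·s⁻² (force = mass × acceleration).
Combining: N·m⁻² = (kg·m·s⁻²) · m⁻² = kg·m⁻¹·s⁻².
kg·m⁻¹·s⁻² is the base-SI form of the pascal.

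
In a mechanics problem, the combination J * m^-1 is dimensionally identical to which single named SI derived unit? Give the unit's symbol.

N

J = kg·m²·s⁻².
Combining: J·m⁻¹ = (kg·m²·s⁻²) · m⁻¹ = kg·m·s⁻².
kg·m·s⁻² is the base-SI form of the newton.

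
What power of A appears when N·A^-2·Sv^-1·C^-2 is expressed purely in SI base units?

N = kg·m·s⁻².
Sv = m²·s⁻².
So Sv⁻¹ = m⁻²·s².
C = s·A.
So C⁻² = s⁻²·A⁻².
Combining: N·A⁻²·Sv⁻¹·C⁻² = (kg·m·s⁻²) · A⁻² · (m⁻²·s²) · (s⁻²·A⁻²) = kg·m⁻¹·s⁻²·A⁻⁴.
The exponent of A is -4.

-4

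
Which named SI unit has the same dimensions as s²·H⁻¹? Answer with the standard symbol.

F

H = kg·m²·s⁻²·A⁻².
So H⁻¹ = kg⁻¹·m⁻²·s²·A².
Combining: s²·H⁻¹ = s² · (kg⁻¹·m⁻²·s²·A²) = kg⁻¹·m⁻²·s⁴·A².
kg⁻¹·m⁻²·s⁴·A² is the base-SI form of the farad.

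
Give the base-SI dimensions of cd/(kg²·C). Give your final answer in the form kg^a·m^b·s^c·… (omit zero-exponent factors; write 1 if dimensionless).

C = s·A.
So C⁻¹ = s⁻¹·A⁻¹.
Combining: kg⁻²·C⁻¹·cd = kg⁻² · (s⁻¹·A⁻¹) · cd = kg⁻²·s⁻¹·A⁻¹·cd.

kg⁻²·s⁻¹·A⁻¹·cd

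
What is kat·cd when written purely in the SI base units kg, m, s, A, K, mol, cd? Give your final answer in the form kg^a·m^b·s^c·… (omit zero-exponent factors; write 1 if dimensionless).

kat = mol/s = s⁻¹·mol (catalytic activity).
Combining: kat·cd = (s⁻¹·mol) · cd = s⁻¹·mol·cd.

s⁻¹·mol·cd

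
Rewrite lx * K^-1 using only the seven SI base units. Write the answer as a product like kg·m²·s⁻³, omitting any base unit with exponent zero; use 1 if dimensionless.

lx = m⁻²·cd.
Combining: lx·K⁻¹ = (m⁻²·cd) · K⁻¹ = m⁻²·K⁻¹·cd.

m⁻²·K⁻¹·cd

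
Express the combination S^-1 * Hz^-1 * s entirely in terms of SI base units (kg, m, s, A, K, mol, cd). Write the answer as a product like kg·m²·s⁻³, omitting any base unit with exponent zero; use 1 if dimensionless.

S = 1/Ω (conductance is reciprocal resistance),
    = kg⁻¹·m⁻²·s³·A².
So S⁻¹ = kg·m²·s⁻³·A⁻².
Hz = 1/s = s⁻¹ (frequency is cycles per second).
So Hz⁻¹ = s.
Combining: S⁻¹·Hz⁻¹·s = (kg·m²·s⁻³·A⁻²) · s · s = kg·m²·s⁻¹·A⁻².

kg·m²·s⁻¹·A⁻²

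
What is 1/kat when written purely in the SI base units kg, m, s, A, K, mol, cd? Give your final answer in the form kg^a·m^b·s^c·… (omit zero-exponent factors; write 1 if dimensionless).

s·mol⁻¹

kat = mol/s = s⁻¹·mol (catalytic activity).
So kat⁻¹ = s·mol⁻¹.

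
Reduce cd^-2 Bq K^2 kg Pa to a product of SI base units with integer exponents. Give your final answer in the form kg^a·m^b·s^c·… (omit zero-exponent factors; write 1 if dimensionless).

Bq = 1/s = s⁻¹ (activity is decays per second).
Pa = N/m² (pressure = force per area),
    = kg·m⁻¹·s⁻².
Combining: cd⁻²·Bq·K²·kg·Pa = cd⁻² · s⁻¹ · K² · kg · (kg·m⁻¹·s⁻²) = kg²·m⁻¹·s⁻³·K²·cd⁻².

kg²·m⁻¹·s⁻³·K²·cd⁻²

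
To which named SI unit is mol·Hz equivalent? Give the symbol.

Hz = s⁻¹.
Combining: mol·Hz = mol · s⁻¹ = s⁻¹·mol.
s⁻¹·mol is the base-SI form of the katal.

kat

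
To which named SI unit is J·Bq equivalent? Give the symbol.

W

J = kg·m²·s⁻².
Bq = s⁻¹.
Combining: J·Bq = (kg·m²·s⁻²) · s⁻¹ = kg·m²·s⁻³.
kg·m²·s⁻³ is the base-SI form of the watt.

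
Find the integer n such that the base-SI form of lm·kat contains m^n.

0

lm = cd·sr = cd (luminous flux; sr is dimensionless).
kat = mol/s = s⁻¹·mol (catalytic activity).
Combining: lm·kat = cd · (s⁻¹·mol) = s⁻¹·mol·cd.
The exponent of m is 0.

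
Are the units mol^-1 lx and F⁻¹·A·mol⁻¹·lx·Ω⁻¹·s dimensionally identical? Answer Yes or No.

No

Left side:
  lx = m⁻²·cd.
  Combining: mol⁻¹·lx = mol⁻¹ · (m⁻²·cd) = m⁻²·mol⁻¹·cd.
Right side:
  F = kg⁻¹·m⁻²·s⁴·A².
  So F⁻¹ = kg·m²·s⁻⁴·A⁻².
  lx = m⁻²·cd.
  Ω = kg·m²·s⁻³·A⁻².
  So Ω⁻¹ = kg⁻¹·m⁻²·s³·A².
  Combining: F⁻¹·A·mol⁻¹·lx·Ω⁻¹·s = (kg·m²·s⁻⁴·A⁻²) · A · mol⁻¹ · (m⁻²·cd) · (kg⁻¹·m⁻²·s³·A²) · s = m⁻²·A·mol⁻¹·cd.
Left is m⁻²·mol⁻¹·cd; right is m⁻²·A·mol⁻¹·cd — different.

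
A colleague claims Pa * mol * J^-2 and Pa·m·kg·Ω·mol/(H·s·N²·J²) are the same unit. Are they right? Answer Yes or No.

Left side:
  Pa = N/m² (pressure = force per area),
      = kg·m⁻¹·s⁻².
  J = N·m (work = force × distance),
      = kg·m²·s⁻².
  So J⁻² = kg⁻²·m⁻⁴·s⁴.
  Combining: Pa·mol·J⁻² = (kg·m⁻¹·s⁻²) · mol · (kg⁻²·m⁻⁴·s⁴) = kg⁻¹·m⁻⁵·s²·mol.
Right side:
  Pa = kg·m⁻¹·s⁻².
  H = kg·m²·s⁻²·A⁻².
  So H⁻¹ = kg⁻¹·m⁻²·s²·A².
  Ω = kg·m²·s⁻³·A⁻².
  N = kg·m·s⁻².
  So N⁻² = kg⁻²·m⁻²·s⁴.
  J = kg·m²·s⁻².
  So J⁻² = kg⁻²·m⁻⁴·s⁴.
  Combining: Pa·m·H⁻¹·s⁻¹·kg·Ω·N⁻²·mol·J⁻² = (kg·m⁻¹·s⁻²) · m · (kg⁻¹·m⁻²·s²·A²) · s⁻¹ · kg · (kg·m²·s⁻³·A⁻²) · (kg⁻²·m⁻²·s⁴) · mol · (kg⁻²·m⁻⁴·s⁴) = kg⁻²·m⁻⁶·s⁴·mol.
Left is kg⁻¹·m⁻⁵·s²·mol; right is kg⁻²·m⁻⁶·s⁴·mol — different.

No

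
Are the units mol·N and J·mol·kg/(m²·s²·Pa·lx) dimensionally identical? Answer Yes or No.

Left side:
  N = kg·m/s² = kg·m·s⁻² (force = mass × acceleration).
  Combining: mol·N = mol · (kg·m·s⁻²) = kg·m·s⁻²·mol.
Right side:
  Pa = N/m² (pressure = force per area),
      = kg·m⁻¹·s⁻².
  So Pa⁻¹ = kg⁻¹·m·s².
  lx = lm/m² (illuminance = luminous flux per area),
      = m⁻²·cd.
  So lx⁻¹ = m²·cd⁻¹.
  J = N·m (work = force × distance),
      = kg·m²·s⁻².
  Combining: m⁻²·s⁻²·Pa⁻¹·lx⁻¹·J·mol·kg = m⁻² · s⁻² · (kg⁻¹·m·s²) · (m²·cd⁻¹) · (kg·m²·s⁻²) · mol · kg = kg·m³·s⁻²·mol·cd⁻¹.
Left is kg·m·s⁻²·mol; right is kg·m³·s⁻²·mol·cd⁻¹ — different.

No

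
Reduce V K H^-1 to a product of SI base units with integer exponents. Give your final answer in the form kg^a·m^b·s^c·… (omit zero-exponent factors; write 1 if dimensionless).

V = kg·m²·s⁻³·A⁻¹.
H = kg·m²·s⁻²·A⁻².
So H⁻¹ = kg⁻¹·m⁻²·s²·A².
Combining: V·K·H⁻¹ = (kg·m²·s⁻³·A⁻¹) · K · (kg⁻¹·m⁻²·s²·A²) = s⁻¹·A·K.

s⁻¹·A·K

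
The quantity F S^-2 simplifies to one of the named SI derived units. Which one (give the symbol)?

H

F = kg⁻¹·m⁻²·s⁴·A².
S = kg⁻¹·m⁻²·s³·A².
So S⁻² = kg²·m⁴·s⁻⁶·A⁻⁴.
Combining: F·S⁻² = (kg⁻¹·m⁻²·s⁴·A²) · (kg²·m⁴·s⁻⁶·A⁻⁴) = kg·m²·s⁻²·A⁻².
kg·m²·s⁻²·A⁻² is the base-SI form of the henry.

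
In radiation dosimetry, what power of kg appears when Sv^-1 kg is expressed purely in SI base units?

1

Sv = m²·s⁻².
So Sv⁻¹ = m⁻²·s².
Combining: Sv⁻¹·kg = (m⁻²·s²) · kg = kg·m⁻²·s².
The exponent of kg is 1.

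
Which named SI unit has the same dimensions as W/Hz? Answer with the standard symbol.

Hz = s⁻¹.
So Hz⁻¹ = s.
W = kg·m²·s⁻³.
Combining: Hz⁻¹·W = s · (kg·m²·s⁻³) = kg·m²·s⁻².
kg·m²·s⁻² is the base-SI form of the joule.

J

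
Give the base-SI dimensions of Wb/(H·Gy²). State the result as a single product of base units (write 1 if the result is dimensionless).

m⁻⁴·s⁴·A

Wb = V·s (flux: a volt is a weber per second),
    = kg·m²·s⁻²·A⁻¹.
H = Wb/A (inductance = flux per current),
    = kg·m²·s⁻²·A⁻².
So H⁻¹ = kg⁻¹·m⁻²·s²·A².
Gy = J/kg (absorbed dose = energy per mass),
    = m²·s⁻².
So Gy⁻² = m⁻⁴·s⁴.
Combining: Wb·H⁻¹·Gy⁻² = (kg·m²·s⁻²·A⁻¹) · (kg⁻¹·m⁻²·s²·A²) · (m⁻⁴·s⁴) = m⁻⁴·s⁴·A.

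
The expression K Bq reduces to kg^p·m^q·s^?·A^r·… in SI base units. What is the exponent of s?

-1

Bq = s⁻¹.
Combining: K·Bq = K · s⁻¹ = s⁻¹·K.
The exponent of s is -1.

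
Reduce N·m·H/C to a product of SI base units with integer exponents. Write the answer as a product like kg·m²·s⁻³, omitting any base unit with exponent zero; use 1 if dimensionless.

kg²·m⁴·s⁻⁵·A⁻³

N = kg·m/s² = kg·m·s⁻² (force = mass × acceleration).
C = A·s = s·A (charge = current × time).
So C⁻¹ = s⁻¹·A⁻¹.
H = Wb/A (inductance = flux per current),
    = kg·m²·s⁻²·A⁻².
Combining: N·m·C⁻¹·H = (kg·m·s⁻²) · m · (s⁻¹·A⁻¹) · (kg·m²·s⁻²·A⁻²) = kg²·m⁴·s⁻⁵·A⁻³.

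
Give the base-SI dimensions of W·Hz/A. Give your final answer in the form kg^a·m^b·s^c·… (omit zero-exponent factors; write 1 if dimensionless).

kg·m²·s⁻⁴·A⁻¹

W = J/s (power = energy per time),
    = kg·m²·s⁻³.
Hz = 1/s = s⁻¹ (frequency is cycles per second).
Combining: A⁻¹·W·Hz = A⁻¹ · (kg·m²·s⁻³) · s⁻¹ = kg·m²·s⁻⁴·A⁻¹.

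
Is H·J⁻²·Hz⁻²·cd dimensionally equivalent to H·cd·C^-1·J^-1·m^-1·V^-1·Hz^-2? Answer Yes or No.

No

Left side:
  H = Wb/A (inductance = flux per current),
      = kg·m²·s⁻²·A⁻².
  J = N·m (work = force × distance),
      = kg·m²·s⁻².
  So J⁻² = kg⁻²·m⁻⁴·s⁴.
  Hz = 1/s = s⁻¹ (frequency is cycles per second).
  So Hz⁻² = s².
  Combining: H·J⁻²·Hz⁻²·cd = (kg·m²·s⁻²·A⁻²) · (kg⁻²·m⁻⁴·s⁴) · s² · cd = kg⁻¹·m⁻²·s⁴·A⁻²·cd.
Right side:
  H = Wb/A (inductance = flux per current),
      = kg·m²·s⁻²·A⁻².
  C = A·s = s·A (charge = current × time).
  So C⁻¹ = s⁻¹·A⁻¹.
  J = N·m (work = force × distance),
      = kg·m²·s⁻².
  So J⁻¹ = kg⁻¹·m⁻²·s².
  V = W/A (potential = power per current),
      = kg·m²·s⁻³·A⁻¹.
  So V⁻¹ = kg⁻¹·m⁻²·s³·A.
  Hz = 1/s = s⁻¹ (frequency is cycles per second).
  So Hz⁻² = s².
  Combining: H·cd·C⁻¹·J⁻¹·m⁻¹·V⁻¹·Hz⁻² = (kg·m²·s⁻²·A⁻²) · cd · (s⁻¹·A⁻¹) · (kg⁻¹·m⁻²·s²) · m⁻¹ · (kg⁻¹·m⁻²·s³·A) · s² = kg⁻¹·m⁻³·s⁴·A⁻²·cd.
Left is kg⁻¹·m⁻²·s⁴·A⁻²·cd; right is kg⁻¹·m⁻³·s⁴·A⁻²·cd — different.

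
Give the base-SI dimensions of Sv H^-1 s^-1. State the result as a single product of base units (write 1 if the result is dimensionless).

kg⁻¹·s⁻¹·A²

Sv = m²·s⁻².
H = kg·m²·s⁻²·A⁻².
So H⁻¹ = kg⁻¹·m⁻²·s²·A².
Combining: Sv·H⁻¹·s⁻¹ = (m²·s⁻²) · (kg⁻¹·m⁻²·s²·A²) · s⁻¹ = kg⁻¹·s⁻¹·A².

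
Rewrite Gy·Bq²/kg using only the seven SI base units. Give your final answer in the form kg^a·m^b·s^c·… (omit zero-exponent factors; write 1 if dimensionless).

kg⁻¹·m²·s⁻⁴

Gy = J/kg (absorbed dose = energy per mass),
    = m²·s⁻².
Bq = 1/s = s⁻¹ (activity is decays per second).
So Bq² = s⁻².
Combining: kg⁻¹·Gy·Bq² = kg⁻¹ · (m²·s⁻²) · s⁻² = kg⁻¹·m²·s⁻⁴.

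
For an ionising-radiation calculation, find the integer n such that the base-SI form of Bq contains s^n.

-1

Bq = s⁻¹.
The exponent of s is -1.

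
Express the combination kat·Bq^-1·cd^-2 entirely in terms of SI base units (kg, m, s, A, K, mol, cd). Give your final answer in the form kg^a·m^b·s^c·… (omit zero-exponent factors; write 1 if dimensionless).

mol·cd⁻²

kat = s⁻¹·mol.
Bq = s⁻¹.
So Bq⁻¹ = s.
Combining: kat·Bq⁻¹·cd⁻² = (s⁻¹·mol) · s · cd⁻² = mol·cd⁻².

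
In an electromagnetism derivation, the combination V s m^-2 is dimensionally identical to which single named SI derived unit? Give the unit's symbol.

T

V = kg·m²·s⁻³·A⁻¹.
Combining: V·s·m⁻² = (kg·m²·s⁻³·A⁻¹) · s · m⁻² = kg·s⁻²·A⁻¹.
kg·s⁻²·A⁻¹ is the base-SI form of the tesla.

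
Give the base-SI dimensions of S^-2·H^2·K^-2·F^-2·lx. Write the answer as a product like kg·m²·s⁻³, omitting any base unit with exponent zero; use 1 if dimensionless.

kg⁶·m¹⁰·s⁻¹⁸·A⁻¹²·K⁻²·cd

S = 1/Ω (conductance is reciprocal resistance),
    = kg⁻¹·m⁻²·s³·A².
So S⁻² = kg²·m⁴·s⁻⁶·A⁻⁴.
H = Wb/A (inductance = flux per current),
    = kg·m²·s⁻²·A⁻².
So H² = kg²·m⁴·s⁻⁴·A⁻⁴.
F = C/V (capacitance = charge per voltage),
    = A·s/(kg·m²·s⁻³·A⁻¹) (substituting C and V),
    = kg⁻¹·m⁻²·s⁴·A².
So F⁻² = kg²·m⁴·s⁻⁸·A⁻⁴.
lx = lm/m² (illuminance = luminous flux per area),
    = m⁻²·cd.
Combining: S⁻²·H²·K⁻²·F⁻²·lx = (kg²·m⁴·s⁻⁶·A⁻⁴) · (kg²·m⁴·s⁻⁴·A⁻⁴) · K⁻² · (kg²·m⁴·s⁻⁸·A⁻⁴) · (m⁻²·cd) = kg⁶·m¹⁰·s⁻¹⁸·A⁻¹²·K⁻²·cd.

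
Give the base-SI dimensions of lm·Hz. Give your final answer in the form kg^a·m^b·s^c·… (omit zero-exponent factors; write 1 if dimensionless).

s⁻¹·cd

lm = cd·sr = cd (luminous flux; sr is dimensionless).
Hz = 1/s = s⁻¹ (frequency is cycles per second).
Combining: lm·Hz = cd · s⁻¹ = s⁻¹·cd.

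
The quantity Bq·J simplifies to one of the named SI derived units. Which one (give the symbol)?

Bq = 1/s = s⁻¹ (activity is decays per second).
J = N·m (work = force × distance),
    = kg·m²·s⁻².
Combining: Bq·J = s⁻¹ · (kg·m²·s⁻²) = kg·m²·s⁻³.
kg·m²·s⁻³ is the base-SI form of the watt.

W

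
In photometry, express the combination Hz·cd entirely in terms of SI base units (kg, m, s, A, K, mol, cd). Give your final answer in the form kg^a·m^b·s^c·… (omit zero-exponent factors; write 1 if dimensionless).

s⁻¹·cd

Hz = s⁻¹.
Combining: Hz·cd = s⁻¹ · cd = s⁻¹·cd.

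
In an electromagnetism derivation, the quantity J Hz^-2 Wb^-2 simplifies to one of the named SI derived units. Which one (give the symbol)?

F

J = N·m (work = force × distance),
    = kg·m²·s⁻².
Hz = 1/s = s⁻¹ (frequency is cycles per second).
So Hz⁻² = s².
Wb = V·s (flux: a volt is a weber per second),
    = kg·m²·s⁻²·A⁻¹.
So Wb⁻² = kg⁻²·m⁻⁴·s⁴·A².
Combining: J·Hz⁻²·Wb⁻² = (kg·m²·s⁻²) · s² · (kg⁻²·m⁻⁴·s⁴·A²) = kg⁻¹·m⁻²·s⁴·A².
kg⁻¹·m⁻²·s⁴·A² is the base-SI form of the farad.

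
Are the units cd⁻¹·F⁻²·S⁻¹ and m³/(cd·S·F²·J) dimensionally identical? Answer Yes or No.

No

Left side:
  F = C/V (capacitance = charge per voltage),
      = A·s/(kg·m²·s⁻³·A⁻¹) (substituting C and V),
      = kg⁻¹·m⁻²·s⁴·A².
  So F⁻² = kg²·m⁴·s⁻⁸·A⁻⁴.
  S = 1/Ω (conductance is reciprocal resistance),
      = kg⁻¹·m⁻²·s³·A².
  So S⁻¹ = kg·m²·s⁻³·A⁻².
  Combining: cd⁻¹·F⁻²·S⁻¹ = cd⁻¹ · (kg²·m⁴·s⁻⁸·A⁻⁴) · (kg·m²·s⁻³·A⁻²) = kg³·m⁶·s⁻¹¹·A⁻⁶·cd⁻¹.
Right side:
  S = 1/Ω (conductance is reciprocal resistance),
      = kg⁻¹·m⁻²·s³·A².
  So S⁻¹ = kg·m²·s⁻³·A⁻².
  F = C/V (capacitance = charge per voltage),
      = A·s/(kg·m²·s⁻³·A⁻¹) (substituting C and V),
      = kg⁻¹·m⁻²·s⁴·A².
  So F⁻² = kg²·m⁴·s⁻⁸·A⁻⁴.
  J = N·m (work = force × distance),
      = kg·m²·s⁻².
  So J⁻¹ = kg⁻¹·m⁻²·s².
  Combining: cd⁻¹·m³·S⁻¹·F⁻²·J⁻¹ = cd⁻¹ · m³ · (kg·m²·s⁻³·A⁻²) · (kg²·m⁴·s⁻⁸·A⁻⁴) · (kg⁻¹·m⁻²·s²) = kg²·m⁷·s⁻⁹·A⁻⁶·cd⁻¹.
Left is kg³·m⁶·s⁻¹¹·A⁻⁶·cd⁻¹; right is kg²·m⁷·s⁻⁹·A⁻⁶·cd⁻¹ — different.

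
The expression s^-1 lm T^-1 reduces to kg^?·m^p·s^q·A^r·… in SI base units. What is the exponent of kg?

-1

lm = cd.
T = kg·s⁻²·A⁻¹.
So T⁻¹ = kg⁻¹·s²·A.
Combining: s⁻¹·lm·T⁻¹ = s⁻¹ · cd · (kg⁻¹·s²·A) = kg⁻¹·s·A·cd.
The exponent of kg is -1.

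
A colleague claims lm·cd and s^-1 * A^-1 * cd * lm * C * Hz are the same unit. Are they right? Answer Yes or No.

Left side:
  lm = cd.
  Combining: lm·cd = cd · cd = cd².
Right side:
  lm = cd.
  C = s·A.
  Hz = s⁻¹.
  Combining: s⁻¹·A⁻¹·cd·lm·C·Hz = s⁻¹ · A⁻¹ · cd · cd · (s·A) · s⁻¹ = s⁻¹·cd².
Left is cd²; right is s⁻¹·cd² — different.

No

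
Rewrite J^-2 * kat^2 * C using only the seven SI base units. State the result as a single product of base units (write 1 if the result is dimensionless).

J = kg·m²·s⁻².
So J⁻² = kg⁻²·m⁻⁴·s⁴.
kat = s⁻¹·mol.
So kat² = s⁻²·mol².
C = s·A.
Combining: J⁻²·kat²·C = (kg⁻²·m⁻⁴·s⁴) · (s⁻²·mol²) · (s·A) = kg⁻²·m⁻⁴·s³·A·mol².

kg⁻²·m⁻⁴·s³·A·mol²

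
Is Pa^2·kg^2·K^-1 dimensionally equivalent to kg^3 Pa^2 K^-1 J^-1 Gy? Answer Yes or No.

Yes

Left side:
  Pa = N/m² (pressure = force per area),
      = kg·m⁻¹·s⁻².
  So Pa² = kg²·m⁻²·s⁻⁴.
  Combining: Pa²·kg²·K⁻¹ = (kg²·m⁻²·s⁻⁴) · kg² · K⁻¹ = kg⁴·m⁻²·s⁻⁴·K⁻¹.
Right side:
  Pa = N/m² (pressure = force per area),
      = kg·m⁻¹·s⁻².
  So Pa² = kg²·m⁻²·s⁻⁴.
  J = N·m (work = force × distance),
      = kg·m²·s⁻².
  So J⁻¹ = kg⁻¹·m⁻²·s².
  Gy = J/kg (absorbed dose = energy per mass),
      = m²·s⁻².
  Combining: kg³·Pa²·K⁻¹·J⁻¹·Gy = kg³ · (kg²·m⁻²·s⁻⁴) · K⁻¹ · (kg⁻¹·m⁻²·s²) · (m²·s⁻²) = kg⁴·m⁻²·s⁻⁴·K⁻¹.
Both reduce to kg⁴·m⁻²·s⁻⁴·K⁻¹.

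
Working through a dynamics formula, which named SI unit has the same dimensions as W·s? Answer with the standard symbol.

W = J/s (power = energy per time),
    = kg·m²·s⁻³.
Combining: W·s = (kg·m²·s⁻³) · s = kg·m²·s⁻².
kg·m²·s⁻² is the base-SI form of the joule.

J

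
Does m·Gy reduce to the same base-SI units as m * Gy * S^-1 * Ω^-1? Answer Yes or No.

Left side:
  Gy = J/kg (absorbed dose = energy per mass),
      = m²·s⁻².
  Combining: m·Gy = m · (m²·s⁻²) = m³·s⁻².
Right side:
  Gy = J/kg (absorbed dose = energy per mass),
      = m²·s⁻².
  S = 1/Ω (conductance is reciprocal resistance),
      = kg⁻¹·m⁻²·s³·A².
  So S⁻¹ = kg·m²·s⁻³·A⁻².
  Ω = V/A (resistance = voltage per current),
      = kg·m²·s⁻³·A⁻².
  So Ω⁻¹ = kg⁻¹·m⁻²·s³·A².
  Combining: m·Gy·S⁻¹·Ω⁻¹ = m · (m²·s⁻²) · (kg·m²·s⁻³·A⁻²) · (kg⁻¹·m⁻²·s³·A²) = m³·s⁻².
Both reduce to m³·s⁻².

Yes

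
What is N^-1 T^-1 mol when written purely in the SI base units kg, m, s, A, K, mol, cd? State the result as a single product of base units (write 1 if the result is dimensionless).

kg⁻²·m⁻¹·s⁴·A·mol

N = kg·m/s² = kg·m·s⁻² (force = mass × acceleration).
So N⁻¹ = kg⁻¹·m⁻¹·s².
T = Wb/m² (flux density = flux per area),
    = kg·s⁻²·A⁻¹.
So T⁻¹ = kg⁻¹·s²·A.
Combining: N⁻¹·T⁻¹·mol = (kg⁻¹·m⁻¹·s²) · (kg⁻¹·s²·A) · mol = kg⁻²·m⁻¹·s⁴·A·mol.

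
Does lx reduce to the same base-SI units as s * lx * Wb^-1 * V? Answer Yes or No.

Yes

Left side:
  lx = lm/m² (illuminance = luminous flux per area),
      = m⁻²·cd.
Right side:
  lx = m⁻²·cd.
  Wb = kg·m²·s⁻²·A⁻¹.
  So Wb⁻¹ = kg⁻¹·m⁻²·s²·A.
  V = kg·m²·s⁻³·A⁻¹.
  Combining: s·lx·Wb⁻¹·V = s · (m⁻²·cd) · (kg⁻¹·m⁻²·s²·A) · (kg·m²·s⁻³·A⁻¹) = m⁻²·cd.
Both reduce to m⁻²·cd.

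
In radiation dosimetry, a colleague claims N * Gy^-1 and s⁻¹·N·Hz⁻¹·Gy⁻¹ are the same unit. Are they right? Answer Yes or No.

Left side:
  N = kg·m·s⁻².
  Gy = m²·s⁻².
  So Gy⁻¹ = m⁻²·s².
  Combining: N·Gy⁻¹ = (kg·m·s⁻²) · (m⁻²·s²) = kg·m⁻¹.
Right side:
  N = kg·m/s² = kg·m·s⁻² (force = mass × acceleration).
  Hz = 1/s = s⁻¹ (frequency is cycles per second).
  So Hz⁻¹ = s.
  Gy = J/kg (absorbed dose = energy per mass),
      = m²·s⁻².
  So Gy⁻¹ = m⁻²·s².
  Combining: s⁻¹·N·Hz⁻¹·Gy⁻¹ = s⁻¹ · (kg·m·s⁻²) · s · (m⁻²·s²) = kg·m⁻¹.
Both reduce to kg·m⁻¹.

Yes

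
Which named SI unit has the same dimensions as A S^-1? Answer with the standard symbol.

S = 1/Ω (conductance is reciprocal resistance),
    = kg⁻¹·m⁻²·s³·A².
So S⁻¹ = kg·m²·s⁻³·A⁻².
Combining: A·S⁻¹ = A · (kg·m²·s⁻³·A⁻²) = kg·m²·s⁻³·A⁻¹.
kg·m²·s⁻³·A⁻¹ is the base-SI form of the volt.

V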